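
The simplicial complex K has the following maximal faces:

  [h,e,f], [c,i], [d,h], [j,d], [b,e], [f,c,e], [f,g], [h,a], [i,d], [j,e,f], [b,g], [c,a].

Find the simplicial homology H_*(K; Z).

Take the total order a < b < c < d < e < f < g < h < i < j on the vertex set. Then K (dimension 2) consists of the simplices:

  0-simplices (10): a, b, c, d, e, f, g, h, i, j
  1-simplices (16): ac, ah, be, bg, ce, cf, ci, dh, di, dj, ef, eh, ej, fg, fh, fj
  2-simplices (3): cef, efh, efj

so the chain groups are C_0 ≅ Z^10, C_1 ≅ Z^16, C_2 ≅ Z^3.

∂_1: C_1 → C_0 maps an edge to its endpoints' difference, ∂[p,q] = q − p.
The resulting 10×16 matrix has rank 9, and its Smith normal form has invariant factors (1,1,1,1,1,1,1,1,1).

The boundary map ∂_2: C_2 → C_1 maps a triangle to the signed sum of its edges. For instance
  ∂cef = ef − cf + ce,
  ∂efh = fh − eh + ef.
This gives a 16×3 integer matrix of rank 3; reducing to Smith normal form yields diagonal entries (1,1,1).

Reading off H_k = ker ∂_k / im ∂_{k+1}:

  H_0: rank C_0 − rank ∂_1 = 10 − 9 = 1, and the invariant factors of ∂_1 are all 1, so H_0 ≅ Z.
  H_1: rank ker ∂_1 − rank ∂_2 = (16 − 9) − 3 = 4, and the invariant factors of ∂_2 are all 1, so H_1 ≅ Z^4.
  H_2: rank ker ∂_2 − rank ∂_3 = (3 − 3) − 0 = 0, and there is no ∂_3, so H_2 ≅ 0.

As a check, the Euler characteristic is 10 − 16 + 3 = -3, which agrees with 1 − 4 + 0 = -3.

H_0 = Z,  H_1 = Z^4,  H_2 = 0.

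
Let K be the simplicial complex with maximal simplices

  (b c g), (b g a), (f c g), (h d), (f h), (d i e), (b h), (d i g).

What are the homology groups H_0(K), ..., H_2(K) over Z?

K has 9 vertices, 15 edges, 5 triangles.
rank ∂_0 = 0, rank ∂_1 = 8 ⇒ b_0 = 9 − 0 − 8 = 1; all invariant factors of ∂_1 are 1 so no torsion. So H_0 ≅ Z.
rank ∂_1 = 8, rank ∂_2 = 5 ⇒ b_1 = 15 − 8 − 5 = 2; all invariant factors of ∂_2 are 1 so no torsion. So H_1 ≅ Z^2.
rank ∂_2 = 5, rank ∂_3 = 0 ⇒ b_2 = 5 − 5 − 0 = 0. So H_2 ≅ 0.

H_0 = Z,  H_1 = Z^2,  H_2 = 0.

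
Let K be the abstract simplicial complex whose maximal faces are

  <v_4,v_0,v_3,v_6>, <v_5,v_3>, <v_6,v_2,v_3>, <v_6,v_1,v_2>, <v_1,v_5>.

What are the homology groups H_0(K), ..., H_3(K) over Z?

We work with the vertex ordering v_0 < v_1 < v_2 < v_3 < v_4 < v_5 < v_6. The simplices of K, each written with vertices in increasing order, are:

  0-simplices (7): [v_0], [v_1], [v_2], [v_3], [v_4], [v_5], [v_6]
  1-simplices (12): [v_0,v_3], [v_0,v_4], [v_0,v_6], [v_1,v_2], [v_1,v_5], [v_1,v_6], [v_2,v_3], [v_2,v_6], [v_3,v_4], [v_3,v_5], [v_3,v_6], [v_4,v_6]
  2-simplices (6): [v_0,v_3,v_4], [v_0,v_3,v_6], [v_0,v_4,v_6], [v_1,v_2,v_6], [v_2,v_3,v_6], [v_3,v_4,v_6]
  3-simplices (1): [v_0,v_3,v_4,v_6]

so the chain groups are C_0 ≅ Z^7, C_1 ≅ Z^12, C_2 ≅ Z^6, C_3 ≅ Z^1.

Boundary ∂_1: C_1 → C_0 is given by ∂[p,q] = [q] − [p]. For instance
  ∂[v_1,v_2] = [v_2] − [v_1].
As a 7×12 matrix over Z this has rank 6, with invariant factors (1,1,1,1,1,1).

Boundary ∂_2: C_2 → C_1 sends each 2-simplex [p,q,r] to [q,r] − [p,r] + [p,q]. For instance
  ∂[v_0,v_3,v_4] = [v_3,v_4] − [v_0,v_4] + [v_0,v_3],
  ∂[v_0,v_4,v_6] = [v_4,v_6] − [v_0,v_6] + [v_0,v_4].
The resulting 12×6 matrix has rank 5, and its Smith normal form has invariant factors (1,1,1,1,1).

The boundary map ∂_3: C_3 → C_2 sends each 3-simplex σ to the alternating sum Σ_i (−1)^i (σ with its i-th vertex removed). For instance
  ∂[v_0,v_3,v_4,v_6] = [v_3,v_4,v_6] − [v_0,v_4,v_6] + [v_0,v_3,v_6] − [v_0,v_3,v_4].
As a 6×1 matrix over Z this has rank 1, with invariant factors (1).

Now H_k = ker ∂_k / im ∂_{k+1}, so:

  H_0: rank C_0 − rank ∂_1 = 7 − 6 = 1, and the invariant factors of ∂_1 are all 1, so H_0 = Z.
  H_1: rank ker ∂_1 − rank ∂_2 = (12 − 6) − 5 = 1, and the invariant factors of ∂_2 are all 1, so H_1 = Z.
  H_2: rank ker ∂_2 − rank ∂_3 = (6 − 5) − 1 = 0, and the invariant factors of ∂_3 are all 1, so H_2 = 0.
  H_3: rank ker ∂_3 − rank ∂_4 = (1 − 1) − 0 = 0, and there is no ∂_4, so H_3 = 0.

H_0 ≅ Z,  H_1 ≅ Z,  H_2 = 0,  H_3 = 0.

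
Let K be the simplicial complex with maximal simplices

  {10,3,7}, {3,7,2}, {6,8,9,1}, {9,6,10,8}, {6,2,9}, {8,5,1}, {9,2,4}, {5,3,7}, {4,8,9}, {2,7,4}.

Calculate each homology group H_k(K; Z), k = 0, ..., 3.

Order the vertices as 1 < 2 < 3 < 4 < 5 < 6 < 7 < 8 < 9 < 10. Listing each simplex with vertices in this order, K has dimension 3 with simplices:

  0-simplices (10): [1], [2], [3], [4], [5], [6], [7], [8], [9], [10]
  1-simplices (24): (24 of them)
  2-simplices (15): [1,5,8], [1,6,8], [1,6,9], [1,8,9], [2,3,7], [2,4,7], [2,4,9], [2,6,9], [3,5,7], [3,7,10], [4,8,9], [6,8,9], [6,8,10], [6,9,10], [8,9,10]
  3-simplices (2): [1,6,8,9], [6,8,9,10]

so the chain groups are C_0 ≅ Z^10, C_1 ≅ Z^24, C_2 ≅ Z^15, C_3 ≅ Z^2.

Boundary ∂_1: C_1 → C_0 maps an edge to its endpoints' difference, ∂[p,q] = q − p. For instance
  ∂[9,10] = [10] − [9].
As a 10×24 matrix over Z this has rank 9, with invariant factors (1,1,1,1,1,1,1,1,1).

∂_2: C_2 → C_1 sends each 2-simplex [p,q,r] to [q,r] − [p,r] + [p,q]. For instance
  ∂[6,9,10] = [9,10] − [6,10] + [6,9],
  ∂[2,4,9] = [4,9] − [2,9] + [2,4].
The 24×15 boundary matrix has rank 13 and Smith normal form diag(1,1,1,1,1,1,1,1,1,1,1,1,1).

The boundary map ∂_3: C_3 → C_2 sends each 3-simplex σ to the alternating sum Σ_i (−1)^i (σ with its i-th vertex removed). For instance
  ∂[6,8,9,10] = [8,9,10] − [6,9,10] + [6,8,10] − [6,8,9],
  ∂[1,6,8,9] = [6,8,9] − [1,8,9] + [1,6,9] − [1,6,8].
The resulting 15×2 matrix has rank 2, and its Smith normal form has invariant factors (1,1).

Now H_k = ker ∂_k / im ∂_{k+1}, so:

  H_0: rank C_0 − rank ∂_1 = 10 − 9 = 1, and the invariant factors of ∂_1 are all 1, so H_0 ≅ Z.
  H_1: rank ker ∂_1 − rank ∂_2 = (24 − 9) − 13 = 2, and the invariant factors of ∂_2 are all 1, so H_1 ≅ Z^2.
  H_2: rank ker ∂_2 − rank ∂_3 = (15 − 13) − 2 = 0, and the invariant factors of ∂_3 are all 1, so H_2 ≅ 0.
  H_3: rank ker ∂_3 − rank ∂_4 = (2 − 2) − 0 = 0, and there is no ∂_4, so H_3 ≅ 0.

H_0 ≅ Z,  H_1 ≅ Z^2,  H_2 = 0,  H_3 = 0.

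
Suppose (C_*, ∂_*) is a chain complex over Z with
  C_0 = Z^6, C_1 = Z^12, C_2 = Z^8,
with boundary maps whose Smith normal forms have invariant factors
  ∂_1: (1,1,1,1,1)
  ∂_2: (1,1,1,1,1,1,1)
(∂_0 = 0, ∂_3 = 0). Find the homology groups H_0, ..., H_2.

H_0 = Z,  H_1 = 0,  H_2 = Z.

H_0: b_0 = 6 − 0 − 5 = 1; torsion from ∂_1 factors > 1: none. So H_0 = Z.
H_1: b_1 = 12 − 5 − 7 = 0; torsion from ∂_2 factors > 1: none. So H_1 = 0.
H_2: b_2 = 8 − 7 − 0 = 1; torsion from ∂_3 factors > 1: none. So H_2 = Z.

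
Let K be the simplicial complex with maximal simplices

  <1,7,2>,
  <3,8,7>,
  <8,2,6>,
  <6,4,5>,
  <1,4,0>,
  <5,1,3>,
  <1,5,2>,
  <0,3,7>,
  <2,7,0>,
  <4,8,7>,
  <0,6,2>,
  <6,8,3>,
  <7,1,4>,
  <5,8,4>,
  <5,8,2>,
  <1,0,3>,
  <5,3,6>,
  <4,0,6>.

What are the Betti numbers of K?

We work with the vertex ordering 0 < 1 < 2 < 3 < 4 < 5 < 6 < 7 < 8. The simplices of K, each written with vertices in increasing order, are:

  0-simplices (9): [0], [1], [2], [3], [4], [5], [6], [7], [8]
  1-simplices (27): (27 of them)
  2-simplices (18): [0,1,3], [0,1,4], [0,2,6], [0,2,7], [0,3,7], [0,4,6], [1,2,5], [1,2,7], [1,3,5], [1,4,7], [2,5,8], [2,6,8], [3,5,6], [3,6,8], [3,7,8], [4,5,6], [4,5,8], [4,7,8]

Hence C_0 ≅ Z^9, C_1 ≅ Z^27, C_2 ≅ Z^18.

∂_1: C_1 → C_0 sends each edge [p,q] (with p < q) to q − p. For instance
  ∂[2,7] = [7] − [2].
The resulting 9×27 matrix has rank 8, and its Smith normal form has invariant factors (1,1,1,1,1,1,1,1).

The boundary map ∂_2: C_2 → C_1 acts by ∂[p,q,r] = [q,r] − [p,r] + [p,q]. For instance
  ∂[2,5,8] = [5,8] − [2,8] + [2,5],
  ∂[0,3,7] = [3,7] − [0,7] + [0,3].
This gives a 27×18 integer matrix of rank 18; reducing to Smith normal form yields diagonal entries (1,1,1,1,1,1,1,1,1,1,1,1,1,1,1,1,1,2).

From H_k ≅ ker(∂_k) / im(∂_{k+1}) we obtain:

  H_0: rank C_0 − rank ∂_1 = 9 − 8 = 1, and the invariant factors of ∂_1 are all 1, so H_0 ≅ Z.
  H_1: rank ker ∂_1 − rank ∂_2 = (27 − 8) − 18 = 1, and ∂_2 has invariant factor 2 > 1, so H_1 ≅ Z ⊕ Z/2Z.
  H_2: rank ker ∂_2 − rank ∂_3 = (18 − 18) − 0 = 0, and there is no ∂_3, so H_2 ≅ 0.

As a check, the Euler characteristic is 9 − 27 + 18 = 0, which agrees with 1 − 1 + 0 = 0.

Hence the Betti numbers are b_0 = 1, b_1 = 1, b_2 = 0.

b_0 = 1, b_1 = 1, b_2 = 0.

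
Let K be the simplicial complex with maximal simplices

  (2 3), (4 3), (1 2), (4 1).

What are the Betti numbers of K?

b_0 = 1, b_1 = 1.

K has 4 vertices, 4 edges.
rank ∂_0 = 0, rank ∂_1 = 3 ⇒ b_0 = 4 − 0 − 3 = 1; all invariant factors of ∂_1 are 1 so no torsion. So H_0 ≅ Z.
rank ∂_1 = 3, rank ∂_2 = 0 ⇒ b_1 = 4 − 3 − 0 = 1. So H_1 ≅ Z.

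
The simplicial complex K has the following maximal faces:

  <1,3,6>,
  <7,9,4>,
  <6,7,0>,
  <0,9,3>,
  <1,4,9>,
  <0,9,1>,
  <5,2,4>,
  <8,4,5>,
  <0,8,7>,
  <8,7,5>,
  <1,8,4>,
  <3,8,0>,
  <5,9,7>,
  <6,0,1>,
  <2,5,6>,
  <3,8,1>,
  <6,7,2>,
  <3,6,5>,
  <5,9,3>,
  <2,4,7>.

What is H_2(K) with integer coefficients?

H_2 = 0.

Order the vertices as 0 < 1 < 2 < 3 < 4 < 5 < 6 < 7 < 8 < 9. Listing each simplex with vertices in this order, K has dimension 2 with simplices:

  0-simplices (10): [0], [1], [2], [3], [4], [5], [6], [7], [8], [9]
  1-simplices (30): (30 of them)
  2-simplices (20): (20 of them)

Hence C_0 ≅ Z^10, C_1 ≅ Z^30, C_2 ≅ Z^20.

∂_1: C_1 → C_0 is given by ∂[p,q] = [q] − [p]. For instance
  ∂[5,6] = [6] − [5].
The resulting 10×30 matrix has rank 9, and its Smith normal form has invariant factors (1,1,1,1,1,1,1,1,1).

Boundary ∂_2: C_2 → C_1 maps a triangle to the signed sum of its edges. For instance
  ∂[0,3,8] = [3,8] − [0,8] + [0,3],
  ∂[4,5,8] = [5,8] − [4,8] + [4,5].
As a 30×20 matrix over Z this has rank 20, with invariant factors (1,1,1,1,1,1,1,1,1,1,1,1,1,1,1,1,1,1,1,2).

From H_k ≅ ker(∂_k) / im(∂_{k+1}) we obtain:

  H_2: rank ker ∂_2 − rank ∂_3 = (20 − 20) − 0 = 0, and there is no ∂_3, so H_2 = 0.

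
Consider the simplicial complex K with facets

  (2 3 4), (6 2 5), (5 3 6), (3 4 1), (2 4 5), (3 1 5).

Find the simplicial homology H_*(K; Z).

H_0 = Z,  H_1 = Z,  H_2 = 0.

K has 6 vertices, 12 edges, 6 triangles.
rank ∂_0 = 0, rank ∂_1 = 5 ⇒ b_0 = 6 − 0 − 5 = 1; all invariant factors of ∂_1 are 1 so no torsion. So H_0 = Z.
rank ∂_1 = 5, rank ∂_2 = 6 ⇒ b_1 = 12 − 5 − 6 = 1; all invariant factors of ∂_2 are 1 so no torsion. So H_1 = Z.
rank ∂_2 = 6, rank ∂_3 = 0 ⇒ b_2 = 6 − 6 − 0 = 0. So H_2 = 0.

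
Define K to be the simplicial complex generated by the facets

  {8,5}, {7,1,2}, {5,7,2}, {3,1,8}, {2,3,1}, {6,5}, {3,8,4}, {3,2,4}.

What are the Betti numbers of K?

b_0 = 1, b_1 = 1, b_2 = 0.

K has 8 vertices, 14 edges, 6 triangles.
rank ∂_0 = 0, rank ∂_1 = 7 ⇒ b_0 = 8 − 0 − 7 = 1; all invariant factors of ∂_1 are 1 so no torsion. So H_0 = Z.
rank ∂_1 = 7, rank ∂_2 = 6 ⇒ b_1 = 14 − 7 − 6 = 1; all invariant factors of ∂_2 are 1 so no torsion. So H_1 = Z.
rank ∂_2 = 6, rank ∂_3 = 0 ⇒ b_2 = 6 − 6 − 0 = 0. So H_2 = 0.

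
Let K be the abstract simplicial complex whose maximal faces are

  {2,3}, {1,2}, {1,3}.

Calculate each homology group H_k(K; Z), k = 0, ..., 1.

Order the vertices as 1 < 2 < 3. Listing each simplex with vertices in this order, K has dimension 1 with simplices:

  0-simplices (3): [1], [2], [3]
  1-simplices (3): [1,2], [1,3], [2,3]

Hence C_0 ≅ Z^3, C_1 ≅ Z^3.

Boundary ∂_1: C_1 → C_0 is given by ∂[p,q] = [q] − [p].
The 3×3 boundary matrix has rank 2 and Smith normal form diag(1,1).

Reading off H_k = ker ∂_k / im ∂_{k+1}:

  H_0: rank C_0 − rank ∂_1 = 3 − 2 = 1, and the invariant factors of ∂_1 are all 1, so H_0 = Z.
  H_1: rank ker ∂_1 − rank ∂_2 = (3 − 2) − 0 = 1, and there is no ∂_2, so H_1 = Z.

As a check, the Euler characteristic is 3 − 3 = 0, which agrees with 1 − 1 = 0.

H_0 ≅ Z,  H_1 ≅ Z.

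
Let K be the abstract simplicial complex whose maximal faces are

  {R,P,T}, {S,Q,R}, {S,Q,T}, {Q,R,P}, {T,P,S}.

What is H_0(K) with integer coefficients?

We work with the vertex ordering P < Q < R < S < T. The simplices of K, each written with vertices in increasing order, are:

  0-simplices (5): P, Q, R, S, T
  1-simplices (10): PQ, PR, PS, PT, QR, QS, QT, RS, RT, ST
  2-simplices (5): PQR, PRT, PST, QRS, QST

Hence C_0 ≅ Z^5, C_1 ≅ Z^10, C_2 ≅ Z^5.

The boundary map ∂_1: C_1 → C_0 is given by ∂[p,q] = [q] − [p]. For instance
  ∂RS = S − R.
As a 5×10 matrix over Z this has rank 4, with invariant factors (1,1,1,1).

The boundary map ∂_2: C_2 → C_1 sends each 2-simplex [p,q,r] to [q,r] − [p,r] + [p,q]. For instance
  ∂QRS = RS − QS + QR,
  ∂PQR = QR − PR + PQ.
The resulting 10×5 matrix has rank 5, and its Smith normal form has invariant factors (1,1,1,1,1).

Now H_k = ker ∂_k / im ∂_{k+1}, so:

  H_0: rank C_0 − rank ∂_1 = 5 − 4 = 1, and the invariant factors of ∂_1 are all 1, so H_0 ≅ Z.

H_0 = Z.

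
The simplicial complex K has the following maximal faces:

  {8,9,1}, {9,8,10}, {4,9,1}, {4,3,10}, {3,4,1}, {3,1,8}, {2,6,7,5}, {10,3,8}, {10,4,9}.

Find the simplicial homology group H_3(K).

Fix the vertex order 1 < 2 < 3 < 4 < 5 < 6 < 7 < 8 < 9 < 10 and write every simplex with vertices in increasing order. Then dim K = 3 and the simplices of K are:

  0-simplices (10): [1], [2], [3], [4], [5], [6], [7], [8], [9], [10]
  1-simplices (18): [1,3], [1,4], [1,8], [1,9], [2,5], [2,6], [2,7], [3,4], [3,8], [3,10], [4,9], [4,10], [5,6], [5,7], [6,7], [8,9], [8,10], [9,10]
  2-simplices (12): [1,3,4], [1,3,8], [1,4,9], [1,8,9], [2,5,6], [2,5,7], [2,6,7], [3,4,10], [3,8,10], [4,9,10], [5,6,7], [8,9,10]
  3-simplices (1): [2,5,6,7]

so the chain groups are C_0 ≅ Z^10, C_1 ≅ Z^18, C_2 ≅ Z^12, C_3 ≅ Z^1.

Boundary ∂_1: C_1 → C_0 sends each edge [p,q] (with p < q) to q − p. For instance
  ∂[4,10] = [10] − [4].
As a 10×18 matrix over Z this has rank 8, with invariant factors (1,1,1,1,1,1,1,1).

The boundary map ∂_2: C_2 → C_1 acts by ∂[p,q,r] = [q,r] − [p,r] + [p,q]. For instance
  ∂[5,6,7] = [6,7] − [5,7] + [5,6],
  ∂[3,8,10] = [8,10] − [3,10] + [3,8].
As a 18×12 matrix over Z this has rank 10, with invariant factors (1,1,1,1,1,1,1,1,1,1).

The boundary map ∂_3: C_3 → C_2 sends each 3-simplex σ to the alternating sum Σ_i (−1)^i (σ with its i-th vertex removed). For instance
  ∂[2,5,6,7] = [5,6,7] − [2,6,7] + [2,5,7] − [2,5,6].
This gives a 12×1 integer matrix of rank 1; reducing to Smith normal form yields diagonal entries (1).

From H_k ≅ ker(∂_k) / im(∂_{k+1}) we obtain:

  H_3: rank ker ∂_3 − rank ∂_4 = (1 − 1) − 0 = 0, and there is no ∂_4, so H_3 ≅ 0.

(K is a triangulation of the disjoint union of the 3-simplex and the 2-sphere S^2.)

H_3 ≅ 0.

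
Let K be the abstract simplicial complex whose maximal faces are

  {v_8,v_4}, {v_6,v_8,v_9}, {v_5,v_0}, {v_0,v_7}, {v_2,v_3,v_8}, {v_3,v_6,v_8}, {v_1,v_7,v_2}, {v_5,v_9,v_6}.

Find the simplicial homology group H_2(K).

Take the total order v_0 < v_1 < v_2 < v_3 < v_4 < v_5 < v_6 < v_7 < v_8 < v_9 on the vertex set. Then K (dimension 2) consists of the simplices:

  0-simplices (10): [v_0], [v_1], [v_2], [v_3], [v_4], [v_5], [v_6], [v_7], [v_8], [v_9]
  1-simplices (15): (15 of them)
  2-simplices (5): [v_1,v_2,v_7], [v_2,v_3,v_8], [v_3,v_6,v_8], [v_5,v_6,v_9], [v_6,v_8,v_9]

giving chain groups C_0 ≅ Z^10, C_1 ≅ Z^15, C_2 ≅ Z^5.

The boundary map ∂_1: C_1 → C_0 is given by ∂[p,q] = [q] − [p].
This gives a 10×15 integer matrix of rank 9; reducing to Smith normal form yields diagonal entries (1,1,1,1,1,1,1,1,1).

∂_2: C_2 → C_1 sends each 2-simplex [p,q,r] to [q,r] − [p,r] + [p,q]. For instance
  ∂[v_1,v_2,v_7] = [v_2,v_7] − [v_1,v_7] + [v_1,v_2],
  ∂[v_6,v_8,v_9] = [v_8,v_9] − [v_6,v_9] + [v_6,v_8].
As a 15×5 matrix over Z this has rank 5, with invariant factors (1,1,1,1,1).

Reading off H_k = ker ∂_k / im ∂_{k+1}:

  H_2: rank ker ∂_2 − rank ∂_3 = (5 − 5) − 0 = 0, and there is no ∂_3, so H_2 = 0.

H_2 ≅ 0.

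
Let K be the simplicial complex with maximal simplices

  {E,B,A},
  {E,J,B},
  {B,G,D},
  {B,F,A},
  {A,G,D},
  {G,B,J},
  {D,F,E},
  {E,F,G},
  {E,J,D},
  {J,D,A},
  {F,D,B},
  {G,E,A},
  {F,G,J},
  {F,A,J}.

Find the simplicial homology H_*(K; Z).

H_0 ≅ Z,  H_1 ≅ Z^2,  H_2 ≅ Z.

Fix the vertex order A < B < D < E < F < G < J and write every simplex with vertices in increasing order. Then dim K = 2 and the simplices of K are:

  0-simplices (7): A, B, D, E, F, G, J
  1-simplices (21): AB, AD, AE, AF, AG, AJ, BD, BE, BF, BG, BJ, DE, DF, DG, DJ, EF, EG, EJ, FG, FJ, GJ
  2-simplices (14): ABE, ABF, ADG, ADJ, AEG, AFJ, BDF, BDG, BEJ, BGJ, DEF, DEJ, EFG, FGJ

so the chain groups are C_0 ≅ Z^7, C_1 ≅ Z^21, C_2 ≅ Z^14.

∂_1: C_1 → C_0 sends each edge [p,q] (with p < q) to q − p. For instance
  ∂AJ = J − A.
The resulting 7×21 matrix has rank 6, and its Smith normal form has invariant factors (1,1,1,1,1,1).

Boundary ∂_2: C_2 → C_1 maps a triangle to the signed sum of its edges. For instance
  ∂ABE = BE − AE + AB,
  ∂BDG = DG − BG + BD.
The resulting 21×14 matrix has rank 13, and its Smith normal form has invariant factors (1,1,1,1,1,1,1,1,1,1,1,1,1).

Reading off H_k = ker ∂_k / im ∂_{k+1}:

  H_0: rank C_0 − rank ∂_1 = 7 − 6 = 1, and the invariant factors of ∂_1 are all 1, so H_0 ≅ Z.
  H_1: rank ker ∂_1 − rank ∂_2 = (21 − 6) − 13 = 2, and the invariant factors of ∂_2 are all 1, so H_1 ≅ Z^2.
  H_2: rank ker ∂_2 − rank ∂_3 = (14 − 13) − 0 = 1, and there is no ∂_3, so H_2 ≅ Z.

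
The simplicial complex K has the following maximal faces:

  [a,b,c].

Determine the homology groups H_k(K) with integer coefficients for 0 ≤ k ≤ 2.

H_0 = Z,  H_1 = 0,  H_2 = 0.

Fix the vertex order a < b < c and write every simplex with vertices in increasing order. Then dim K = 2 and the simplices of K are:

  0-simplices (3): a, b, c
  1-simplices (3): ab, ac, bc
  2-simplices (1): abc

giving chain groups C_0 ≅ Z^3, C_1 ≅ Z^3, C_2 ≅ Z^1.

The boundary map ∂_1: C_1 → C_0 is given by ∂[p,q] = [q] − [p].
This gives a 3×3 integer matrix of rank 2; reducing to Smith normal form yields diagonal entries (1,1).

Boundary ∂_2: C_2 → C_1 acts by ∂[p,q,r] = [q,r] − [p,r] + [p,q]. For instance
  ∂abc = bc − ac + ab.
The 3×1 boundary matrix has rank 1 and Smith normal form diag(1).

From H_k ≅ ker(∂_k) / im(∂_{k+1}) we obtain:

  H_0: rank C_0 − rank ∂_1 = 3 − 2 = 1, and the invariant factors of ∂_1 are all 1, so H_0 ≅ Z.
  H_1: rank ker ∂_1 − rank ∂_2 = (3 − 2) − 1 = 0, and the invariant factors of ∂_2 are all 1, so H_1 ≅ 0.
  H_2: rank ker ∂_2 − rank ∂_3 = (1 − 1) − 0 = 0, and there is no ∂_3, so H_2 ≅ 0.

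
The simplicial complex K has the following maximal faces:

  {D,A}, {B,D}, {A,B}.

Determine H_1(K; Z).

H_1 ≅ Z.

Order the vertices as A < B < D. Listing each simplex with vertices in this order, K has dimension 1 with simplices:

  0-simplices (3): A, B, D
  1-simplices (3): AB, AD, BD

so the chain groups are C_0 ≅ Z^3, C_1 ≅ Z^3.

∂_1: C_1 → C_0 sends each edge [p,q] (with p < q) to q − p. For instance
  ∂AB = B − A.
As a 3×3 matrix over Z this has rank 2, with invariant factors (1,1).

From H_k ≅ ker(∂_k) / im(∂_{k+1}) we obtain:

  H_1: rank ker ∂_1 − rank ∂_2 = (3 − 2) − 0 = 1, and there is no ∂_2, so H_1 ≅ Z.

(K is a triangulation of the circle S^1.)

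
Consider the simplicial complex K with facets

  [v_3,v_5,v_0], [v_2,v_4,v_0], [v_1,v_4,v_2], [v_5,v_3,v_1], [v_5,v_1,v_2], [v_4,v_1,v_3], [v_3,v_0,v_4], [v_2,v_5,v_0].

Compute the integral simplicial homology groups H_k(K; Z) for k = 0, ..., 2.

Order the vertices as v_0 < v_1 < v_2 < v_3 < v_4 < v_5. Listing each simplex with vertices in this order, K has dimension 2 with simplices:

  0-simplices (6): [v_0], [v_1], [v_2], [v_3], [v_4], [v_5]
  1-simplices (12): [v_0,v_2], [v_0,v_3], [v_0,v_4], [v_0,v_5], [v_1,v_2], [v_1,v_3], [v_1,v_4], [v_1,v_5], [v_2,v_4], [v_2,v_5], [v_3,v_4], [v_3,v_5]
  2-simplices (8): [v_0,v_2,v_4], [v_0,v_2,v_5], [v_0,v_3,v_4], [v_0,v_3,v_5], [v_1,v_2,v_4], [v_1,v_2,v_5], [v_1,v_3,v_4], [v_1,v_3,v_5]

so the chain groups are C_0 ≅ Z^6, C_1 ≅ Z^12, C_2 ≅ Z^8.

The boundary map ∂_1: C_1 → C_0 maps an edge to its endpoints' difference, ∂[p,q] = q − p. For instance
  ∂[v_2,v_5] = [v_5] − [v_2].
The resulting 6×12 matrix has rank 5, and its Smith normal form has invariant factors (1,1,1,1,1).

Boundary ∂_2: C_2 → C_1 acts by ∂[p,q,r] = [q,r] − [p,r] + [p,q]. For instance
  ∂[v_0,v_2,v_5] = [v_2,v_5] − [v_0,v_5] + [v_0,v_2],
  ∂[v_0,v_2,v_4] = [v_2,v_4] − [v_0,v_4] + [v_0,v_2].
This gives a 12×8 integer matrix of rank 7; reducing to Smith normal form yields diagonal entries (1,1,1,1,1,1,1).

Computing H_k = (kernel of ∂_k) / (image of ∂_{k+1}):

  H_0: rank C_0 − rank ∂_1 = 6 − 5 = 1, and the invariant factors of ∂_1 are all 1, so H_0 ≅ Z.
  H_1: rank ker ∂_1 − rank ∂_2 = (12 − 5) − 7 = 0, and the invariant factors of ∂_2 are all 1, so H_1 ≅ 0.
  H_2: rank ker ∂_2 − rank ∂_3 = (8 − 7) − 0 = 1, and there is no ∂_3, so H_2 ≅ Z.

(K is a triangulation of the 2-sphere S^2.)

H_0 = Z,  H_1 = 0,  H_2 = Z.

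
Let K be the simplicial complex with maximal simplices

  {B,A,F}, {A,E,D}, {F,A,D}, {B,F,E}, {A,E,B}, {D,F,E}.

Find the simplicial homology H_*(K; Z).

H_0 = Z,  H_1 = 0,  H_2 = Z.

We work with the vertex ordering A < B < D < E < F. The simplices of K, each written with vertices in increasing order, are:

  0-simplices (5): A, B, D, E, F
  1-simplices (9): AB, AD, AE, AF, BE, BF, DE, DF, EF
  2-simplices (6): ABE, ABF, ADE, ADF, BEF, DEF

giving chain groups C_0 ≅ Z^5, C_1 ≅ Z^9, C_2 ≅ Z^6.

∂_1: C_1 → C_0 is given by ∂[p,q] = [q] − [p]. For instance
  ∂DE = E − D.
This gives a 5×9 integer matrix of rank 4; reducing to Smith normal form yields diagonal entries (1,1,1,1).

The boundary map ∂_2: C_2 → C_1 sends each 2-simplex [p,q,r] to [q,r] − [p,r] + [p,q]. For instance
  ∂DEF = EF − DF + DE,
  ∂ADE = DE − AE + AD.
The 9×6 boundary matrix has rank 5 and Smith normal form diag(1,1,1,1,1).

From H_k ≅ ker(∂_k) / im(∂_{k+1}) we obtain:

  H_0: rank C_0 − rank ∂_1 = 5 − 4 = 1, and the invariant factors of ∂_1 are all 1, so H_0 ≅ Z.
  H_1: rank ker ∂_1 − rank ∂_2 = (9 − 4) − 5 = 0, and the invariant factors of ∂_2 are all 1, so H_1 ≅ 0.
  H_2: rank ker ∂_2 − rank ∂_3 = (6 − 5) − 0 = 1, and there is no ∂_3, so H_2 ≅ Z.

(K is a triangulation of the 2-sphere S^2.)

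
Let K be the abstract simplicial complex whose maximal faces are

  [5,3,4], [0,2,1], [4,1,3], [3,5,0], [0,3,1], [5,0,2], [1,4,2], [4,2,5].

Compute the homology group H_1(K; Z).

H_1 ≅ 0.

K has 6 vertices, 12 edges, 8 triangles.
rank ∂_1 = 5, rank ∂_2 = 7 ⇒ b_1 = 12 − 5 − 7 = 0; all invariant factors of ∂_2 are 1 so no torsion. So H_1 = 0.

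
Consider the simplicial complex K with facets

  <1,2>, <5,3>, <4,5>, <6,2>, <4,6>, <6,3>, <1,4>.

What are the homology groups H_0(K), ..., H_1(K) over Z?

H_0 ≅ Z,  H_1 ≅ Z^2.

We work with the vertex ordering 1 < 2 < 3 < 4 < 5 < 6. The simplices of K, each written with vertices in increasing order, are:

  0-simplices (6): [1], [2], [3], [4], [5], [6]
  1-simplices (7): [1,2], [1,4], [2,6], [3,5], [3,6], [4,5], [4,6]

so the chain groups are C_0 ≅ Z^6, C_1 ≅ Z^7.

The boundary map ∂_1: C_1 → C_0 sends each edge [p,q] (with p < q) to q − p.
The resulting 6×7 matrix has rank 5, and its Smith normal form has invariant factors (1,1,1,1,1).

Reading off H_k = ker ∂_k / im ∂_{k+1}:

  H_0: rank C_0 − rank ∂_1 = 6 − 5 = 1, and the invariant factors of ∂_1 are all 1, so H_0 = Z.
  H_1: rank ker ∂_1 − rank ∂_2 = (7 − 5) − 0 = 2, and there is no ∂_2, so H_1 = Z^2.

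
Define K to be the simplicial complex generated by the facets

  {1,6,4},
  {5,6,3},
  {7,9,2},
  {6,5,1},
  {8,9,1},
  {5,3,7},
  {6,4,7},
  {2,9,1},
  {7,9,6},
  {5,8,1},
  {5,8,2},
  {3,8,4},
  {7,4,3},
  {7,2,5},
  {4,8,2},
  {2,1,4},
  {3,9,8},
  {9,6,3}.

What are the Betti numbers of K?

b_0 = 1, b_1 = 1, b_2 = 0.

Fix the vertex order 1 < 2 < 3 < 4 < 5 < 6 < 7 < 8 < 9 and write every simplex with vertices in increasing order. Then dim K = 2 and the simplices of K are:

  0-simplices (9): [1], [2], [3], [4], [5], [6], [7], [8], [9]
  1-simplices (27): (27 of them)
  2-simplices (18): [1,2,4], [1,2,9], [1,4,6], [1,5,6], [1,5,8], [1,8,9], [2,4,8], [2,5,7], [2,5,8], [2,7,9], [3,4,7], [3,4,8], [3,5,6], [3,5,7], [3,6,9], [3,8,9], [4,6,7], [6,7,9]

Hence C_0 ≅ Z^9, C_1 ≅ Z^27, C_2 ≅ Z^18.

∂_1: C_1 → C_0 sends each edge [p,q] (with p < q) to q − p. For instance
  ∂[3,8] = [8] − [3].
The resulting 9×27 matrix has rank 8, and its Smith normal form has invariant factors (1,1,1,1,1,1,1,1).

∂_2: C_2 → C_1 sends each 2-simplex [p,q,r] to [q,r] − [p,r] + [p,q]. For instance
  ∂[1,4,6] = [4,6] − [1,6] + [1,4],
  ∂[2,5,7] = [5,7] − [2,7] + [2,5].
The 27×18 boundary matrix has rank 18 and Smith normal form diag(1,1,1,1,1,1,1,1,1,1,1,1,1,1,1,1,1,2).

Reading off H_k = ker ∂_k / im ∂_{k+1}:

  H_0: rank C_0 − rank ∂_1 = 9 − 8 = 1, and the invariant factors of ∂_1 are all 1, so H_0 = Z.
  H_1: rank ker ∂_1 − rank ∂_2 = (27 − 8) − 18 = 1, and ∂_2 has invariant factor 2 > 1, so H_1 = Z ⊕ Z/2Z.
  H_2: rank ker ∂_2 − rank ∂_3 = (18 − 18) − 0 = 0, and there is no ∂_3, so H_2 = 0.

(K is a triangulation of the Klein bottle.)

Hence the Betti numbers are b_0 = 1, b_1 = 1, b_2 = 0.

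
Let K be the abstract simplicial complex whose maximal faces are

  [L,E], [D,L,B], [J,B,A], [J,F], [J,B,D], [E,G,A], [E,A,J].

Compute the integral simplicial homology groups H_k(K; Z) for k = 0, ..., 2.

H_0 ≅ Z,  H_1 ≅ Z,  H_2 = 0.

K has 8 vertices, 13 edges, 5 triangles.
rank ∂_0 = 0, rank ∂_1 = 7 ⇒ b_0 = 8 − 0 − 7 = 1; all invariant factors of ∂_1 are 1 so no torsion. So H_0 ≅ Z.
rank ∂_1 = 7, rank ∂_2 = 5 ⇒ b_1 = 13 − 7 − 5 = 1; all invariant factors of ∂_2 are 1 so no torsion. So H_1 ≅ Z.
rank ∂_2 = 5, rank ∂_3 = 0 ⇒ b_2 = 5 − 5 − 0 = 0. So H_2 ≅ 0.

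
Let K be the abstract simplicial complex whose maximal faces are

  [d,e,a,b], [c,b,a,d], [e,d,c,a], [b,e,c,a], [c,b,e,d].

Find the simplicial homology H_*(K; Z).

H_0 ≅ Z,  H_1 = 0,  H_2 = 0,  H_3 ≅ Z.

Take the total order a < b < c < d < e on the vertex set. Then K (dimension 3) consists of the simplices:

  0-simplices (5): a, b, c, d, e
  1-simplices (10): ab, ac, ad, ae, bc, bd, be, cd, ce, de
  2-simplices (10): abc, abd, abe, acd, ace, ade, bcd, bce, bde, cde
  3-simplices (5): abcd, abce, abde, acde, bcde

Hence C_0 ≅ Z^5, C_1 ≅ Z^10, C_2 ≅ Z^10, C_3 ≅ Z^5.

The boundary map ∂_1: C_1 → C_0 is given by ∂[p,q] = [q] − [p]. For instance
  ∂ae = e − a.
This gives a 5×10 integer matrix of rank 4; reducing to Smith normal form yields diagonal entries (1,1,1,1).

Boundary ∂_2: C_2 → C_1 acts by ∂[p,q,r] = [q,r] − [p,r] + [p,q]. For instance
  ∂cde = de − ce + cd,
  ∂abe = be − ae + ab.
As a 10×10 matrix over Z this has rank 6, with invariant factors (1,1,1,1,1,1).

Boundary ∂_3: C_3 → C_2 sends each 3-simplex σ to the alternating sum Σ_i (−1)^i (σ with its i-th vertex removed). For instance
  ∂abce = bce − ace + abe − abc,
  ∂bcde = cde − bde + bce − bcd.
The 10×5 boundary matrix has rank 4 and Smith normal form diag(1,1,1,1).

From H_k ≅ ker(∂_k) / im(∂_{k+1}) we obtain:

  H_0: rank C_0 − rank ∂_1 = 5 − 4 = 1, and the invariant factors of ∂_1 are all 1, so H_0 = Z.
  H_1: rank ker ∂_1 − rank ∂_2 = (10 − 4) − 6 = 0, and the invariant factors of ∂_2 are all 1, so H_1 = 0.
  H_2: rank ker ∂_2 − rank ∂_3 = (10 − 6) − 4 = 0, and the invariant factors of ∂_3 are all 1, so H_2 = 0.
  H_3: rank ker ∂_3 − rank ∂_4 = (5 − 4) − 0 = 1, and there is no ∂_4, so H_3 = Z.

As a check, the Euler characteristic is 5 − 10 + 10 − 5 = 0, which agrees with 1 − 0 + 0 − 1 = 0.
(K is a triangulation of the 3-sphere S^3.)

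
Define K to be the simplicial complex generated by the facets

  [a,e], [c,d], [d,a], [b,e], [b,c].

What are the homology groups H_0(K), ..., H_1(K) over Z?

Take the total order a < b < c < d < e on the vertex set. Then K (dimension 1) consists of the simplices:

  0-simplices (5): a, b, c, d, e
  1-simplices (5): ad, ae, bc, be, cd

Hence C_0 ≅ Z^5, C_1 ≅ Z^5.

The boundary map ∂_1: C_1 → C_0 is given by ∂[p,q] = [q] − [p].
As a 5×5 matrix over Z this has rank 4, with invariant factors (1,1,1,1).

Now H_k = ker ∂_k / im ∂_{k+1}, so:

  H_0: rank C_0 − rank ∂_1 = 5 − 4 = 1, and the invariant factors of ∂_1 are all 1, so H_0 ≅ Z.
  H_1: rank ker ∂_1 − rank ∂_2 = (5 − 4) − 0 = 1, and there is no ∂_2, so H_1 ≅ Z.

As a check, the Euler characteristic is 5 − 5 = 0, which agrees with 1 − 1 = 0.

H_0 ≅ Z,  H_1 ≅ Z.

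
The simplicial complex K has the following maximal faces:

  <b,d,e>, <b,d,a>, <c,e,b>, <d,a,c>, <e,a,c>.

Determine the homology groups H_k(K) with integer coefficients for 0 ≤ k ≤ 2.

Order the vertices as a < b < c < d < e. Listing each simplex with vertices in this order, K has dimension 2 with simplices:

  0-simplices (5): a, b, c, d, e
  1-simplices (10): ab, ac, ad, ae, bc, bd, be, cd, ce, de
  2-simplices (5): abd, acd, ace, bce, bde

Hence C_0 ≅ Z^5, C_1 ≅ Z^10, C_2 ≅ Z^5.

Boundary ∂_1: C_1 → C_0 sends each edge [p,q] (with p < q) to q − p. For instance
  ∂bc = c − b.
As a 5×10 matrix over Z this has rank 4, with invariant factors (1,1,1,1).

∂_2: C_2 → C_1 sends each 2-simplex [p,q,r] to [q,r] − [p,r] + [p,q]. For instance
  ∂ace = ce − ae + ac,
  ∂bde = de − be + bd.
The 10×5 boundary matrix has rank 5 and Smith normal form diag(1,1,1,1,1).

Now H_k = ker ∂_k / im ∂_{k+1}, so:

  H_0: rank C_0 − rank ∂_1 = 5 − 4 = 1, and the invariant factors of ∂_1 are all 1, so H_0 = Z.
  H_1: rank ker ∂_1 − rank ∂_2 = (10 − 4) − 5 = 1, and the invariant factors of ∂_2 are all 1, so H_1 = Z.
  H_2: rank ker ∂_2 − rank ∂_3 = (5 − 5) − 0 = 0, and there is no ∂_3, so H_2 = 0.

H_0 = Z,  H_1 = Z,  H_2 = 0.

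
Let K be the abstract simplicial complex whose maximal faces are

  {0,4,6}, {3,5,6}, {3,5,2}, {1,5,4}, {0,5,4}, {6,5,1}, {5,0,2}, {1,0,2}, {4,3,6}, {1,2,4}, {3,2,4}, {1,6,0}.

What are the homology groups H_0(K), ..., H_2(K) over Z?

H_0 ≅ Z,  H_1 ≅ Z/2Z,  H_2 = 0.

Take the total order 0 < 1 < 2 < 3 < 4 < 5 < 6 on the vertex set. Then K (dimension 2) consists of the simplices:

  0-simplices (7): [0], [1], [2], [3], [4], [5], [6]
  1-simplices (18): [0,1], [0,2], [0,4], [0,5], [0,6], [1,2], [1,4], [1,5], [1,6], [2,3], [2,4], [2,5], [3,4], [3,5], [3,6], [4,5], [4,6], [5,6]
  2-simplices (12): [0,1,2], [0,1,6], [0,2,5], [0,4,5], [0,4,6], [1,2,4], [1,4,5], [1,5,6], [2,3,4], [2,3,5], [3,4,6], [3,5,6]

so the chain groups are C_0 ≅ Z^7, C_1 ≅ Z^18, C_2 ≅ Z^12.

∂_1: C_1 → C_0 sends each edge [p,q] (with p < q) to q − p. For instance
  ∂[1,5] = [5] − [1].
As a 7×18 matrix over Z this has rank 6, with invariant factors (1,1,1,1,1,1).

∂_2: C_2 → C_1 sends each 2-simplex [p,q,r] to [q,r] − [p,r] + [p,q]. For instance
  ∂[1,2,4] = [2,4] − [1,4] + [1,2],
  ∂[0,4,5] = [4,5] − [0,5] + [0,4].
The resulting 18×12 matrix has rank 12, and its Smith normal form has invariant factors (1,1,1,1,1,1,1,1,1,1,1,2).

Reading off H_k = ker ∂_k / im ∂_{k+1}:

  H_0: rank C_0 − rank ∂_1 = 7 − 6 = 1, and the invariant factors of ∂_1 are all 1, so H_0 = Z.
  H_1: rank ker ∂_1 − rank ∂_2 = (18 − 6) − 12 = 0, and ∂_2 has invariant factor 2 > 1, so H_1 = Z/2Z.
  H_2: rank ker ∂_2 − rank ∂_3 = (12 − 12) − 0 = 0, and there is no ∂_3, so H_2 = 0.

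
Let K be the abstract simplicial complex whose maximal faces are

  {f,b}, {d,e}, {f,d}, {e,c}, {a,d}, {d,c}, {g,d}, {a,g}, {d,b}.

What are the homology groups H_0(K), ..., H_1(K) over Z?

H_0 = Z,  H_1 = Z^3.

Take the total order a < b < c < d < e < f < g on the vertex set. Then K (dimension 1) consists of the simplices:

  0-simplices (7): a, b, c, d, e, f, g
  1-simplices (9): ad, ag, bd, bf, cd, ce, de, df, dg

Hence C_0 ≅ Z^7, C_1 ≅ Z^9.

The boundary map ∂_1: C_1 → C_0 sends each edge [p,q] (with p < q) to q − p. For instance
  ∂cd = d − c.
This gives a 7×9 integer matrix of rank 6; reducing to Smith normal form yields diagonal entries (1,1,1,1,1,1).

Computing H_k = (kernel of ∂_k) / (image of ∂_{k+1}):

  H_0: rank C_0 − rank ∂_1 = 7 − 6 = 1, and the invariant factors of ∂_1 are all 1, so H_0 ≅ Z.
  H_1: rank ker ∂_1 − rank ∂_2 = (9 − 6) − 0 = 3, and there is no ∂_2, so H_1 ≅ Z^3.

(K is a triangulation of a wedge of 3 circles.)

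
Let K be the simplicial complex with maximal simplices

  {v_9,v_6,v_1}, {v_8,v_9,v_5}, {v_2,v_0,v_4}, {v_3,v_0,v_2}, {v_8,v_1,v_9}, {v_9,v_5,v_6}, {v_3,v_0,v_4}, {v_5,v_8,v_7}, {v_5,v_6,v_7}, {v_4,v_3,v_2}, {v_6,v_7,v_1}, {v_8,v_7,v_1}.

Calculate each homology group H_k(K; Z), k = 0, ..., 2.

Take the total order v_0 < v_1 < v_2 < v_3 < v_4 < v_5 < v_6 < v_7 < v_8 < v_9 on the vertex set. Then K (dimension 2) consists of the simplices:

  0-simplices (10): [v_0], [v_1], [v_2], [v_3], [v_4], [v_5], [v_6], [v_7], [v_8], [v_9]
  1-simplices (18): (18 of them)
  2-simplices (12): (12 of them)

Hence C_0 ≅ Z^10, C_1 ≅ Z^18, C_2 ≅ Z^12.

The boundary map ∂_1: C_1 → C_0 sends each edge [p,q] (with p < q) to q − p. For instance
  ∂[v_1,v_7] = [v_7] − [v_1].
As a 10×18 matrix over Z this has rank 8, with invariant factors (1,1,1,1,1,1,1,1).

∂_2: C_2 → C_1 maps a triangle to the signed sum of its edges. For instance
  ∂[v_1,v_6,v_9] = [v_6,v_9] − [v_1,v_9] + [v_1,v_6],
  ∂[v_0,v_2,v_3] = [v_2,v_3] − [v_0,v_3] + [v_0,v_2].
As a 18×12 matrix over Z this has rank 10, with invariant factors (1,1,1,1,1,1,1,1,1,1).

From H_k ≅ ker(∂_k) / im(∂_{k+1}) we obtain:

  H_0: rank C_0 − rank ∂_1 = 10 − 8 = 2, and the invariant factors of ∂_1 are all 1, so H_0 = Z^2.
  H_1: rank ker ∂_1 − rank ∂_2 = (18 − 8) − 10 = 0, and the invariant factors of ∂_2 are all 1, so H_1 = 0.
  H_2: rank ker ∂_2 − rank ∂_3 = (12 − 10) − 0 = 2, and there is no ∂_3, so H_2 = Z^2.

(K is a triangulation of the disjoint union of the 2-sphere S^2 and the 2-sphere S^2.)

H_0 ≅ Z^2,  H_1 = 0,  H_2 ≅ Z^2.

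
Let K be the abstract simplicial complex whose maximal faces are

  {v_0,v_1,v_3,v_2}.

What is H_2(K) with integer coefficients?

H_2 = 0.

We work with the vertex ordering v_0 < v_1 < v_2 < v_3. The simplices of K, each written with vertices in increasing order, are:

  0-simplices (4): [v_0], [v_1], [v_2], [v_3]
  1-simplices (6): [v_0,v_1], [v_0,v_2], [v_0,v_3], [v_1,v_2], [v_1,v_3], [v_2,v_3]
  2-simplices (4): [v_0,v_1,v_2], [v_0,v_1,v_3], [v_0,v_2,v_3], [v_1,v_2,v_3]
  3-simplices (1): [v_0,v_1,v_2,v_3]

Hence C_0 ≅ Z^4, C_1 ≅ Z^6, C_2 ≅ Z^4, C_3 ≅ Z^1.

The boundary map ∂_1: C_1 → C_0 maps an edge to its endpoints' difference, ∂[p,q] = q − p.
The 4×6 boundary matrix has rank 3 and Smith normal form diag(1,1,1).

The boundary map ∂_2: C_2 → C_1 maps a triangle to the signed sum of its edges. For instance
  ∂[v_0,v_1,v_3] = [v_1,v_3] − [v_0,v_3] + [v_0,v_1],
  ∂[v_0,v_1,v_2] = [v_1,v_2] − [v_0,v_2] + [v_0,v_1].
As a 6×4 matrix over Z this has rank 3, with invariant factors (1,1,1).

Boundary ∂_3: C_3 → C_2 sends each 3-simplex σ to the alternating sum Σ_i (−1)^i (σ with its i-th vertex removed). For instance
  ∂[v_0,v_1,v_2,v_3] = [v_1,v_2,v_3] − [v_0,v_2,v_3] + [v_0,v_1,v_3] − [v_0,v_1,v_2].
As a 4×1 matrix over Z this has rank 1, with invariant factors (1).

Reading off H_k = ker ∂_k / im ∂_{k+1}:

  H_2: rank ker ∂_2 − rank ∂_3 = (4 − 3) − 1 = 0, and the invariant factors of ∂_3 are all 1, so H_2 = 0.

(K is a triangulation of the 3-simplex.)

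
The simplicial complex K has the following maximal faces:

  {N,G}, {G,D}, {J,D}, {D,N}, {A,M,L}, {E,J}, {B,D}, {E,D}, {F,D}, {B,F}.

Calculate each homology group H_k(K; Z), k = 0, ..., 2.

Order the vertices as A < B < D < E < F < G < J < L < M < N. Listing each simplex with vertices in this order, K has dimension 2 with simplices:

  0-simplices (10): A, B, D, E, F, G, J, L, M, N
  1-simplices (12): AL, AM, BD, BF, DE, DF, DG, DJ, DN, EJ, GN, LM
  2-simplices (1): ALM

Hence C_0 ≅ Z^10, C_1 ≅ Z^12, C_2 ≅ Z^1.

∂_1: C_1 → C_0 maps an edge to its endpoints' difference, ∂[p,q] = q − p.
As a 10×12 matrix over Z this has rank 8, with invariant factors (1,1,1,1,1,1,1,1).

The boundary map ∂_2: C_2 → C_1 acts by ∂[p,q,r] = [q,r] − [p,r] + [p,q]. For instance
  ∂ALM = LM − AM + AL.
The resulting 12×1 matrix has rank 1, and its Smith normal form has invariant factors (1).

From H_k ≅ ker(∂_k) / im(∂_{k+1}) we obtain:

  H_0: rank C_0 − rank ∂_1 = 10 − 8 = 2, and the invariant factors of ∂_1 are all 1, so H_0 = Z^2.
  H_1: rank ker ∂_1 − rank ∂_2 = (12 − 8) − 1 = 3, and the invariant factors of ∂_2 are all 1, so H_1 = Z^3.
  H_2: rank ker ∂_2 − rank ∂_3 = (1 − 1) − 0 = 0, and there is no ∂_3, so H_2 = 0.

(K is a triangulation of the disjoint union of the 2-simplex and a wedge of 3 circles.)

H_0 = Z^2,  H_1 = Z^3,  H_2 = 0.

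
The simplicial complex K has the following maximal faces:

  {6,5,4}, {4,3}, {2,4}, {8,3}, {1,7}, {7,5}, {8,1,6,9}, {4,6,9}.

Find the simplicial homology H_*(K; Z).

H_0 = Z,  H_1 = Z^2,  H_2 = 0,  H_3 = 0.

We work with the vertex ordering 1 < 2 < 3 < 4 < 5 < 6 < 7 < 8 < 9. The simplices of K, each written with vertices in increasing order, are:

  0-simplices (9): [1], [2], [3], [4], [5], [6], [7], [8], [9]
  1-simplices (15): [1,6], [1,7], [1,8], [1,9], [2,4], [3,4], [3,8], [4,5], [4,6], [4,9], [5,6], [5,7], [6,8], [6,9], [8,9]
  2-simplices (6): [1,6,8], [1,6,9], [1,8,9], [4,5,6], [4,6,9], [6,8,9]
  3-simplices (1): [1,6,8,9]

giving chain groups C_0 ≅ Z^9, C_1 ≅ Z^15, C_2 ≅ Z^6, C_3 ≅ Z^1.

∂_1: C_1 → C_0 sends each edge [p,q] (with p < q) to q − p. For instance
  ∂[8,9] = [9] − [8].
The resulting 9×15 matrix has rank 8, and its Smith normal form has invariant factors (1,1,1,1,1,1,1,1).

The boundary map ∂_2: C_2 → C_1 acts by ∂[p,q,r] = [q,r] − [p,r] + [p,q]. For instance
  ∂[4,6,9] = [6,9] − [4,9] + [4,6],
  ∂[1,6,8] = [6,8] − [1,8] + [1,6].
This gives a 15×6 integer matrix of rank 5; reducing to Smith normal form yields diagonal entries (1,1,1,1,1).

Boundary ∂_3: C_3 → C_2 sends each 3-simplex σ to the alternating sum Σ_i (−1)^i (σ with its i-th vertex removed). For instance
  ∂[1,6,8,9] = [6,8,9] − [1,8,9] + [1,6,9] − [1,6,8].
As a 6×1 matrix over Z this has rank 1, with invariant factors (1).

From H_k ≅ ker(∂_k) / im(∂_{k+1}) we obtain:

  H_0: rank C_0 − rank ∂_1 = 9 − 8 = 1, and the invariant factors of ∂_1 are all 1, so H_0 ≅ Z.
  H_1: rank ker ∂_1 − rank ∂_2 = (15 − 8) − 5 = 2, and the invariant factors of ∂_2 are all 1, so H_1 ≅ Z^2.
  H_2: rank ker ∂_2 − rank ∂_3 = (6 − 5) − 1 = 0, and the invariant factors of ∂_3 are all 1, so H_2 ≅ 0.
  H_3: rank ker ∂_3 − rank ∂_4 = (1 − 1) − 0 = 0, and there is no ∂_4, so H_3 ≅ 0.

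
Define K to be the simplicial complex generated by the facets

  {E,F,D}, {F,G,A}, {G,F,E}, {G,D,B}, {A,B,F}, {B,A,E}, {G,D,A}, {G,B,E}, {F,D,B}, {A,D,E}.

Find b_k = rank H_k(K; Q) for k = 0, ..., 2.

We work with the vertex ordering A < B < D < E < F < G. The simplices of K, each written with vertices in increasing order, are:

  0-simplices (6): A, B, D, E, F, G
  1-simplices (15): AB, AD, AE, AF, AG, BD, BE, BF, BG, DE, DF, DG, EF, EG, FG
  2-simplices (10): ABE, ABF, ADE, ADG, AFG, BDF, BDG, BEG, DEF, EFG

giving chain groups C_0 ≅ Z^6, C_1 ≅ Z^15, C_2 ≅ Z^10.

The boundary map ∂_1: C_1 → C_0 sends each edge [p,q] (with p < q) to q − p. For instance
  ∂BG = G − B.
This gives a 6×15 integer matrix of rank 5; reducing to Smith normal form yields diagonal entries (1,1,1,1,1).

The boundary map ∂_2: C_2 → C_1 acts by ∂[p,q,r] = [q,r] − [p,r] + [p,q]. For instance
  ∂ABE = BE − AE + AB,
  ∂ADG = DG − AG + AD.
As a 15×10 matrix over Z this has rank 10, with invariant factors (1,1,1,1,1,1,1,1,1,2).

Computing H_k = (kernel of ∂_k) / (image of ∂_{k+1}):

  H_0: rank C_0 − rank ∂_1 = 6 − 5 = 1, and the invariant factors of ∂_1 are all 1, so H_0 = Z.
  H_1: rank ker ∂_1 − rank ∂_2 = (15 − 5) − 10 = 0, and ∂_2 has invariant factor 2 > 1, so H_1 = Z/2.
  H_2: rank ker ∂_2 − rank ∂_3 = (10 − 10) − 0 = 0, and there is no ∂_3, so H_2 = 0.

As a check, the Euler characteristic is 6 − 15 + 10 = 1, which agrees with 1 − 0 + 0 = 1.

Hence the Betti numbers are b_0 = 1, b_1 = 0, b_2 = 0.

b_0 = 1, b_1 = 0, b_2 = 0.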